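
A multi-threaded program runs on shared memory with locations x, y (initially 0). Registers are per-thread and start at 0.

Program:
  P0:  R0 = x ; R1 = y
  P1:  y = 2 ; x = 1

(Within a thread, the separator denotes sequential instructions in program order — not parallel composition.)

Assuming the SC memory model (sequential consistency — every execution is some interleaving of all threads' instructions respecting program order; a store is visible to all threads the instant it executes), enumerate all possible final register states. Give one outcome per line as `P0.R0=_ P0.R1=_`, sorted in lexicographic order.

P0.R0=0 P0.R1=0
P0.R0=0 P0.R1=2
P0.R0=1 P0.R1=2

outcome vector order: (P0.R0,P0.R1)
|SC outcomes| = 3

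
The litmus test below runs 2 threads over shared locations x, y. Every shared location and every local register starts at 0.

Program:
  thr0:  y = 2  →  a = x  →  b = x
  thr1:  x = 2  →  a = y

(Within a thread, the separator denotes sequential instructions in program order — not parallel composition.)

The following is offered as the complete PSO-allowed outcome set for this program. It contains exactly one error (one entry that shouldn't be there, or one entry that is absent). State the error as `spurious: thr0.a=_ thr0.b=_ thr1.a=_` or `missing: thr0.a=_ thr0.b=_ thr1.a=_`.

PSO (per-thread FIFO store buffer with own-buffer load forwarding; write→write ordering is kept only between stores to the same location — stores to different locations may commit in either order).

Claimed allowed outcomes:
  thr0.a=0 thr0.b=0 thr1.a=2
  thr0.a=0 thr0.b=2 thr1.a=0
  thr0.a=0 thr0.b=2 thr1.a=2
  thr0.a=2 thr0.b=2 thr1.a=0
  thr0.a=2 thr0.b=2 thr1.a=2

missing: thr0.a=0 thr0.b=0 thr1.a=0

outcome vector order: (thr0.a,thr0.b,thr1.a)
under PSO → 000; 002; 020; 022; 220; 222
PSO∖claimed = {000}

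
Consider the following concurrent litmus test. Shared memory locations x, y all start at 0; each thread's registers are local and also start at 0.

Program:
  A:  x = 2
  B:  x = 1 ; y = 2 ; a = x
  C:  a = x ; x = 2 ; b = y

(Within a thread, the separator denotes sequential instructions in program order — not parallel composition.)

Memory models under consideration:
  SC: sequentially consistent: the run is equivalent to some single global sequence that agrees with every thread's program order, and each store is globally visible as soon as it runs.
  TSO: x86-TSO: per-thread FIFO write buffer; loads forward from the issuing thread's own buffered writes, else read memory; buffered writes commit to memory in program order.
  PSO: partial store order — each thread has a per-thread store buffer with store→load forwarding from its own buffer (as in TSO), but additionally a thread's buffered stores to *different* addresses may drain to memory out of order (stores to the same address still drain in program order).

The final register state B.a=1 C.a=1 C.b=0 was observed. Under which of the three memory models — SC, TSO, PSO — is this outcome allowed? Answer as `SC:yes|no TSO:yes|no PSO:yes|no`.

SC:no TSO:yes PSO:yes

outcome vector order: (B.a,C.a,C.b)
SC: 11 outcomes — {1/0/0, 1/0/2, 1/1/2, 1/2/0, 1/2/2, 2/0/0, 2/0/2, 2/1/0, 2/1/2, 2/2/0, 2/2/2}
TSO: 12 outcomes — {1/0/0, 1/0/2, 1/1/0, 1/1/2, 1/2/0, 1/2/2, 2/0/0, 2/0/2, 2/1/0, 2/1/2, 2/2/0, 2/2/2}
PSO: 12 outcomes — {1/0/0, 1/0/2, 1/1/0, 1/1/2, 1/2/0, 1/2/2, 2/0/0, 2/0/2, 2/1/0, 2/1/2, 2/2/0, 2/2/2}
target 1/1/0 ∈ {TSO,PSO}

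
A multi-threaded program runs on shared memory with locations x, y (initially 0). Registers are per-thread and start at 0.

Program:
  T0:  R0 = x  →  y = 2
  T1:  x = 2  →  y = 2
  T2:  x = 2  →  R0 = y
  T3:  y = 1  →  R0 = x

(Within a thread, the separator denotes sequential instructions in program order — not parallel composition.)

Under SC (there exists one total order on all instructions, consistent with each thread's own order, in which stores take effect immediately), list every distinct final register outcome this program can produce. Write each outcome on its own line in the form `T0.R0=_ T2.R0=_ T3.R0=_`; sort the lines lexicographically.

outcome vector order: (T0.R0,T2.R0,T3.R0)
|SC outcomes| = 10

T0.R0=0 T2.R0=0 T3.R0=2
T0.R0=0 T2.R0=1 T3.R0=0
T0.R0=0 T2.R0=1 T3.R0=2
T0.R0=0 T2.R0=2 T3.R0=0
T0.R0=0 T2.R0=2 T3.R0=2
T0.R0=2 T2.R0=0 T3.R0=2
T0.R0=2 T2.R0=1 T3.R0=0
T0.R0=2 T2.R0=1 T3.R0=2
T0.R0=2 T2.R0=2 T3.R0=0
T0.R0=2 T2.R0=2 T3.R0=2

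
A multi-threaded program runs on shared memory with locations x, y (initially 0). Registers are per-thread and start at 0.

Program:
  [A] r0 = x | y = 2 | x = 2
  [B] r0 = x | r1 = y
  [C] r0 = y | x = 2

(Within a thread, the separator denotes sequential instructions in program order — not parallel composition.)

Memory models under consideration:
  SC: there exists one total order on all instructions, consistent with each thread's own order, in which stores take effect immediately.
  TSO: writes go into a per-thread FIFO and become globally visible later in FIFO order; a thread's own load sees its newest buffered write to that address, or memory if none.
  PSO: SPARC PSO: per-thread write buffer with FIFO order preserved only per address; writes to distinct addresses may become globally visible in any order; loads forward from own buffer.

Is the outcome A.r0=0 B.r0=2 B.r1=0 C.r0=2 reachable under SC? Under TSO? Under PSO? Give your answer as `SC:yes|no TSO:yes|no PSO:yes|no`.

SC:no TSO:no PSO:yes

outcome vector order: (A.r0,B.r0,B.r1,C.r0)
SC (11): <0 0 0 0>, <0 0 0 2>, <0 0 2 0>, <0 0 2 2>, <0 2 0 0>, <0 2 2 0>, <0 2 2 2>, <2 0 0 0>, <2 0 2 0>, <2 2 0 0>, <2 2 2 0>
TSO (11): <0 0 0 0>, <0 0 0 2>, <0 0 2 0>, <0 0 2 2>, <0 2 0 0>, <0 2 2 0>, <0 2 2 2>, <2 0 0 0>, <2 0 2 0>, <2 2 0 0>, <2 2 2 0>
PSO (12): <0 0 0 0>, <0 0 0 2>, <0 0 2 0>, <0 0 2 2>, <0 2 0 0>, <0 2 0 2>, <0 2 2 0>, <0 2 2 2>, <2 0 0 0>, <2 0 2 0>, <2 2 0 0>, <2 2 2 0>
target <0 2 0 2> ∈ {PSO}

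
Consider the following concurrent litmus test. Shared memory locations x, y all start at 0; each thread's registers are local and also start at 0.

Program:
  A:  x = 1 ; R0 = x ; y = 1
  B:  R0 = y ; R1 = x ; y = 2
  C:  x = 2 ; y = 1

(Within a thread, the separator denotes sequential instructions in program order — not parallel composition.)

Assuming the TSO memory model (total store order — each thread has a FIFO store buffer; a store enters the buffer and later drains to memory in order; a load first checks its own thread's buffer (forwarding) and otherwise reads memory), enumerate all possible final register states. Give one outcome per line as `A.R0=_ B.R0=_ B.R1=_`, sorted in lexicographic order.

A.R0=1 B.R0=0 B.R1=0
A.R0=1 B.R0=0 B.R1=1
A.R0=1 B.R0=0 B.R1=2
A.R0=1 B.R0=1 B.R1=1
A.R0=1 B.R0=1 B.R1=2
A.R0=2 B.R0=0 B.R1=0
A.R0=2 B.R0=0 B.R1=1
A.R0=2 B.R0=0 B.R1=2
A.R0=2 B.R0=1 B.R1=2

outcome vector order: (A.R0,B.R0,B.R1)
|TSO outcomes| = 9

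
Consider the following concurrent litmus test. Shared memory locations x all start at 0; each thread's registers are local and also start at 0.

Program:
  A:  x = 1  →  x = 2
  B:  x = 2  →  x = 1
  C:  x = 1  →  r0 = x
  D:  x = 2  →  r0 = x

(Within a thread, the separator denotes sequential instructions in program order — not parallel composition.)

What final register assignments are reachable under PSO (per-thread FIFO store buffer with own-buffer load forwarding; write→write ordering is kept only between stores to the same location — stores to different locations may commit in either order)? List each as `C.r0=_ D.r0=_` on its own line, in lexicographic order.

C.r0=1 D.r0=1
C.r0=1 D.r0=2
C.r0=2 D.r0=1
C.r0=2 D.r0=2

outcome vector order: (C.r0,D.r0)
|PSO outcomes| = 4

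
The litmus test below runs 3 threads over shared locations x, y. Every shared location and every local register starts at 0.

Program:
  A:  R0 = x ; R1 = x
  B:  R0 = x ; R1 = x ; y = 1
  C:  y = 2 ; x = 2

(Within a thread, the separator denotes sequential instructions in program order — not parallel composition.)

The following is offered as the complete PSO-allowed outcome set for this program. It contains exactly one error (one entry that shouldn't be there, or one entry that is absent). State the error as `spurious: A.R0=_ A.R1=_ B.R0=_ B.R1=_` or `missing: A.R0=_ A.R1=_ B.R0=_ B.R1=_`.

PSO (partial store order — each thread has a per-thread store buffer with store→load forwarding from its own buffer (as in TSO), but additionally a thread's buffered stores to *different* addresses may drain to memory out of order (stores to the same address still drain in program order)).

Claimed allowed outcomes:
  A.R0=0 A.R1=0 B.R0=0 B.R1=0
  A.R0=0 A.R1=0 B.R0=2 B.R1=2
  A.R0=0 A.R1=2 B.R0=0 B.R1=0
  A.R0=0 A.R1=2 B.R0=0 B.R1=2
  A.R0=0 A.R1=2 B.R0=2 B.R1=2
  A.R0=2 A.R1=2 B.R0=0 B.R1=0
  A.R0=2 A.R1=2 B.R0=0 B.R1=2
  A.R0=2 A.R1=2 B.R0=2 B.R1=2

outcome vector order: (A.R0,A.R1,B.R0,B.R1)
PSO: 9 outcomes — {0000 0002 0022 0200 0202 0222 2200 2202 2222}
PSO∖claimed = {0002}

missing: A.R0=0 A.R1=0 B.R0=0 B.R1=2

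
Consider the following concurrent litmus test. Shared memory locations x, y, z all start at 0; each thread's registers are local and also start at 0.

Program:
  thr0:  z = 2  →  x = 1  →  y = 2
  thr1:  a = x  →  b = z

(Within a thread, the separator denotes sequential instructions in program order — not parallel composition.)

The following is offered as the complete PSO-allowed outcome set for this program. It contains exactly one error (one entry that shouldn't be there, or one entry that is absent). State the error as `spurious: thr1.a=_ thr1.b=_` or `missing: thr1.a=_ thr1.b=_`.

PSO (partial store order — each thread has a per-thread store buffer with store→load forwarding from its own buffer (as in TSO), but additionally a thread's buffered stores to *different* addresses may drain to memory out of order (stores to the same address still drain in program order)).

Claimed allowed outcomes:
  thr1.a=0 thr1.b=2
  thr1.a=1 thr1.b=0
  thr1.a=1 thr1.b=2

missing: thr1.a=0 thr1.b=0

outcome vector order: (thr1.a,thr1.b)
PSO: 4 outcomes — {0/0 0/2 1/0 1/2}
PSO∖claimed = {0/0}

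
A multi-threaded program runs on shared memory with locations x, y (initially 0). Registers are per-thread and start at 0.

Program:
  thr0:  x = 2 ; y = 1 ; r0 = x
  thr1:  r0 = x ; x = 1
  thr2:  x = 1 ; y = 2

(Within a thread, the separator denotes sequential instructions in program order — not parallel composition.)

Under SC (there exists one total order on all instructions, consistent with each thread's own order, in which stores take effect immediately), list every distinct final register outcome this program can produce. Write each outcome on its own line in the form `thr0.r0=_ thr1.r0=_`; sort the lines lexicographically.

thr0.r0=1 thr1.r0=0
thr0.r0=1 thr1.r0=1
thr0.r0=1 thr1.r0=2
thr0.r0=2 thr1.r0=0
thr0.r0=2 thr1.r0=1
thr0.r0=2 thr1.r0=2

outcome vector order: (thr0.r0,thr1.r0)
|SC outcomes| = 6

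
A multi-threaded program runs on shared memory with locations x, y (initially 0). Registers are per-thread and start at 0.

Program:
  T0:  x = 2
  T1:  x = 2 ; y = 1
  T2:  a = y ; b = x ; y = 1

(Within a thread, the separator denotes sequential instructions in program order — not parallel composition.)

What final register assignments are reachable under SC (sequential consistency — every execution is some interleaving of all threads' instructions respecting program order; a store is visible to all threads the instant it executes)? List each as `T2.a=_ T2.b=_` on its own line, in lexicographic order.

outcome vector order: (T2.a,T2.b)
|SC outcomes| = 3

T2.a=0 T2.b=0
T2.a=0 T2.b=2
T2.a=1 T2.b=2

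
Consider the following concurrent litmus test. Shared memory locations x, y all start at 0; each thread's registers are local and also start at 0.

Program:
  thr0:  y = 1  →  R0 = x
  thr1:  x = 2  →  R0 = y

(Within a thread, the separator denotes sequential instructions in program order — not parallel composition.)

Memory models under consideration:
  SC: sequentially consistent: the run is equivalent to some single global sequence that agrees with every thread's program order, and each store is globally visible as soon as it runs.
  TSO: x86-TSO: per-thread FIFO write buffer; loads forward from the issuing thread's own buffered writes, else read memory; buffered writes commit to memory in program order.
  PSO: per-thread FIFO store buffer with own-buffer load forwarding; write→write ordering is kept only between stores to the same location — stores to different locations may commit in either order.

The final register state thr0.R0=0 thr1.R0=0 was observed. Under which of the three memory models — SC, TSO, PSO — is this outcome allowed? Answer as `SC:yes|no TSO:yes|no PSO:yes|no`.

SC:no TSO:yes PSO:yes

outcome vector order: (thr0.R0,thr1.R0)
under SC → (0,1); (2,0); (2,1)
under TSO → (0,0); (0,1); (2,0); (2,1)
under PSO → (0,0); (0,1); (2,0); (2,1)
target (0,0) ∈ {TSO,PSO}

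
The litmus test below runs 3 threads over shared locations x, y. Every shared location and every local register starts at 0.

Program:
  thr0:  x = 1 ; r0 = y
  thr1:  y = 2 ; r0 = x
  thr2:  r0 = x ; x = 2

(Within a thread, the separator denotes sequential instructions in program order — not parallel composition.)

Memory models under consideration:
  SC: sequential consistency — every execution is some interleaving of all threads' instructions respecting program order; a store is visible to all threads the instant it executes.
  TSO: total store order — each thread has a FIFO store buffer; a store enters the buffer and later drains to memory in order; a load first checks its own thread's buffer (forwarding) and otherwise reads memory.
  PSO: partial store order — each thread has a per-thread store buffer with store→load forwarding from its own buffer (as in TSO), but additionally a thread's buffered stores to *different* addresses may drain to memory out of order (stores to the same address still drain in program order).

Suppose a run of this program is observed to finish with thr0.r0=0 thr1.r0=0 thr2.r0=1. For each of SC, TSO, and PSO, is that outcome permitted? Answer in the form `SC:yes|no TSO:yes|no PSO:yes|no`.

SC:no TSO:yes PSO:yes

outcome vector order: (thr0.r0,thr1.r0,thr2.r0)
SC: 10 outcomes — {0/1/0; 0/1/1; 0/2/0; 0/2/1; 2/0/0; 2/0/1; 2/1/0; 2/1/1; 2/2/0; 2/2/1}
TSO: 12 outcomes — {0/0/0; 0/0/1; 0/1/0; 0/1/1; 0/2/0; 0/2/1; 2/0/0; 2/0/1; 2/1/0; 2/1/1; 2/2/0; 2/2/1}
PSO: 12 outcomes — {0/0/0; 0/0/1; 0/1/0; 0/1/1; 0/2/0; 0/2/1; 2/0/0; 2/0/1; 2/1/0; 2/1/1; 2/2/0; 2/2/1}
target 0/0/1 ∈ {TSO,PSO}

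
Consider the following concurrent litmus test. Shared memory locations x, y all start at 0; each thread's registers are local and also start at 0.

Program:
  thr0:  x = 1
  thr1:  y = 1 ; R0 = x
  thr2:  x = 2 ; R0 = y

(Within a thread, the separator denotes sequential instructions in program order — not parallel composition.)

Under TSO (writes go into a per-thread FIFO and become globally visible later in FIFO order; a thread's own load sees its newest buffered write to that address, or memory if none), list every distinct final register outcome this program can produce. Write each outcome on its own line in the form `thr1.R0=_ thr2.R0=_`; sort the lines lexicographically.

thr1.R0=0 thr2.R0=0
thr1.R0=0 thr2.R0=1
thr1.R0=1 thr2.R0=0
thr1.R0=1 thr2.R0=1
thr1.R0=2 thr2.R0=0
thr1.R0=2 thr2.R0=1

outcome vector order: (thr1.R0,thr2.R0)
|TSO outcomes| = 6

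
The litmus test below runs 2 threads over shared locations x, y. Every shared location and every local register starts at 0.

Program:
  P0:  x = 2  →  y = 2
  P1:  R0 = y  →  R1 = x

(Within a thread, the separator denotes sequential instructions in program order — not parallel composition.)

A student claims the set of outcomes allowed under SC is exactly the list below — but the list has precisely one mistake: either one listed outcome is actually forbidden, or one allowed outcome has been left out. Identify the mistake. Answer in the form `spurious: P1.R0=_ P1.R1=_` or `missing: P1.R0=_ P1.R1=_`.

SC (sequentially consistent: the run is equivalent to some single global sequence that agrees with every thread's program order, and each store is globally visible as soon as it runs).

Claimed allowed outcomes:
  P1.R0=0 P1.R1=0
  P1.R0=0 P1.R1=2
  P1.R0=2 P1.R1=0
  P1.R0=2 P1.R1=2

outcome vector order: (P1.R0,P1.R1)
SC: 3 outcomes — {00, 02, 22}
claimed∖SC = {20}

spurious: P1.R0=2 P1.R1=0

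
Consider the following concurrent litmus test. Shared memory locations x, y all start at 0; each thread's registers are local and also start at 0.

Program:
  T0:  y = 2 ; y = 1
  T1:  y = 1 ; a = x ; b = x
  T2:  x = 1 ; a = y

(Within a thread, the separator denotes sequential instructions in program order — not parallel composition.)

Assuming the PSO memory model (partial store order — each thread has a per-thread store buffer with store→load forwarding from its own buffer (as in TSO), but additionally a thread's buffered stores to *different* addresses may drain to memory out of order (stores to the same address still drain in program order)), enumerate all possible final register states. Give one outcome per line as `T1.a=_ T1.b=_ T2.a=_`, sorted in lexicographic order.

outcome vector order: (T1.a,T1.b,T2.a)
|PSO outcomes| = 9

T1.a=0 T1.b=0 T2.a=0
T1.a=0 T1.b=0 T2.a=1
T1.a=0 T1.b=0 T2.a=2
T1.a=0 T1.b=1 T2.a=0
T1.a=0 T1.b=1 T2.a=1
T1.a=0 T1.b=1 T2.a=2
T1.a=1 T1.b=1 T2.a=0
T1.a=1 T1.b=1 T2.a=1
T1.a=1 T1.b=1 T2.a=2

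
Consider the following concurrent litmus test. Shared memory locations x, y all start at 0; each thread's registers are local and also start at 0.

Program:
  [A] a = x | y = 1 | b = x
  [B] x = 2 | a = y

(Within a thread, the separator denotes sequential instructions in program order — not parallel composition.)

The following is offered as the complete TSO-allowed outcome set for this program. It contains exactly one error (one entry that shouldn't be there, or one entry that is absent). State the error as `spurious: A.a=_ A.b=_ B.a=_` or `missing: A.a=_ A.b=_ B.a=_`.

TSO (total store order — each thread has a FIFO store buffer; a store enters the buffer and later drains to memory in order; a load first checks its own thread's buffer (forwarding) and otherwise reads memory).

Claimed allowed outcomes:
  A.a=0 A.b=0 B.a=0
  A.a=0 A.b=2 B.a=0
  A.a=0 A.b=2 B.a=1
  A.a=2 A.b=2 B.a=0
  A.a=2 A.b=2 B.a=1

outcome vector order: (A.a,A.b,B.a)
TSO (6): (0,0,0), (0,0,1), (0,2,0), (0,2,1), (2,2,0), (2,2,1)
TSO∖claimed = {(0,0,1)}

missing: A.a=0 A.b=0 B.a=1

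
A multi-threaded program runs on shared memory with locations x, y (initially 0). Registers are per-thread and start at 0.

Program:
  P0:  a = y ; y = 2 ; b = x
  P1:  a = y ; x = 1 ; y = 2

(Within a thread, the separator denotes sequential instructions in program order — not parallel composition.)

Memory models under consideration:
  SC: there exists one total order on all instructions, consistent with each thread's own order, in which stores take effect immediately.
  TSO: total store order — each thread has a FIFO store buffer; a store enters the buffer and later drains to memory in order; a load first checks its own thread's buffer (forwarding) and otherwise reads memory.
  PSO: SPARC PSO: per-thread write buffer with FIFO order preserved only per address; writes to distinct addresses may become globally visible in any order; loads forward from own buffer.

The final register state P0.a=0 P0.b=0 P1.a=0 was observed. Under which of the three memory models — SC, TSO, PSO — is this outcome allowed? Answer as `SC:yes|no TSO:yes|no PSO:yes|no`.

SC:yes TSO:yes PSO:yes

outcome vector order: (P0.a,P0.b,P1.a)
[SC] allowed = {<0 0 0>; <0 0 2>; <0 1 0>; <0 1 2>; <2 1 0>}
[TSO] allowed = {<0 0 0>; <0 0 2>; <0 1 0>; <0 1 2>; <2 1 0>}
[PSO] allowed = {<0 0 0>; <0 0 2>; <0 1 0>; <0 1 2>; <2 0 0>; <2 1 0>}
target <0 0 0> ∈ {SC,TSO,PSO}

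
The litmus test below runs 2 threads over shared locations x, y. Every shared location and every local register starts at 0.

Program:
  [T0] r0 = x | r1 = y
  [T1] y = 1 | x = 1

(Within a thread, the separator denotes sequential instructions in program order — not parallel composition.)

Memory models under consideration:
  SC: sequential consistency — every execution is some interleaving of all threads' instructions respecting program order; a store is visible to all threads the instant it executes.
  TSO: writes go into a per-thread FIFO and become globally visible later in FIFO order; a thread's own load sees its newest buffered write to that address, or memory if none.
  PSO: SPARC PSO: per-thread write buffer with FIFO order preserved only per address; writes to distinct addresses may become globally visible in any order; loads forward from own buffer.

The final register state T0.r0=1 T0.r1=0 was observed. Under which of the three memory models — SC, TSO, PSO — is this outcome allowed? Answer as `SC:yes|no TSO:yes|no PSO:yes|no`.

outcome vector order: (T0.r0,T0.r1)
SC: 3 outcomes — {0/0, 0/1, 1/1}
TSO: 3 outcomes — {0/0, 0/1, 1/1}
PSO: 4 outcomes — {0/0, 0/1, 1/0, 1/1}
target 1/0 ∈ {PSO}

SC:no TSO:no PSO:yes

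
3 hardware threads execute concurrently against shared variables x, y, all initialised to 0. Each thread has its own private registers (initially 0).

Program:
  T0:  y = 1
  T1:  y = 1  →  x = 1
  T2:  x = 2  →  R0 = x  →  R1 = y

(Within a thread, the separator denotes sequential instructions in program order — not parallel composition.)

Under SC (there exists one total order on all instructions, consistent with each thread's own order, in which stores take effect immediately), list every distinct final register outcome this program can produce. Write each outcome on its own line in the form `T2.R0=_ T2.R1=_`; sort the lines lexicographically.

outcome vector order: (T2.R0,T2.R1)
|SC outcomes| = 3

T2.R0=1 T2.R1=1
T2.R0=2 T2.R1=0
T2.R0=2 T2.R1=1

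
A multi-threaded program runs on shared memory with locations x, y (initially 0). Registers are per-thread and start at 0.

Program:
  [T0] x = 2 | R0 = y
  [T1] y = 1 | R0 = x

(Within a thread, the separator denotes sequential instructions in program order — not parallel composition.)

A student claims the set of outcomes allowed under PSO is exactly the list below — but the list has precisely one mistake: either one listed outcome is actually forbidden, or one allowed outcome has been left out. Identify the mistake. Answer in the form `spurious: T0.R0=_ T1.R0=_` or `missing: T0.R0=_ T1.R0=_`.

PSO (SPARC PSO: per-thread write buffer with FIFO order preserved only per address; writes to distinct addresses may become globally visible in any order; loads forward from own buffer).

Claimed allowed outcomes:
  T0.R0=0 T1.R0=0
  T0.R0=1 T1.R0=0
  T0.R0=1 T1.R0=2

missing: T0.R0=0 T1.R0=2

outcome vector order: (T0.R0,T1.R0)
PSO: 4 outcomes — {0/0 0/2 1/0 1/2}
PSO∖claimed = {0/2}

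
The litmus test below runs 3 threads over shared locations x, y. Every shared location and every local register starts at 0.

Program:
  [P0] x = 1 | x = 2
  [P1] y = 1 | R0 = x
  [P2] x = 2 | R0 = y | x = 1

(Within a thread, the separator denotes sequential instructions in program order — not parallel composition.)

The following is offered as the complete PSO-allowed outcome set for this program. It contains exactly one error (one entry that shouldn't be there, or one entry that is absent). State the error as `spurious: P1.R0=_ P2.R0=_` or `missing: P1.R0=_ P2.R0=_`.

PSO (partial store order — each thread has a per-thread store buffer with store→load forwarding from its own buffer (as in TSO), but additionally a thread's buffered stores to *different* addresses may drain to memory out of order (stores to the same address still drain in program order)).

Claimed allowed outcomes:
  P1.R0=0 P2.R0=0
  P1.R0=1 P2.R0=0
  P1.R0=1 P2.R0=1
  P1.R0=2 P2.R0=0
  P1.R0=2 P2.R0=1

outcome vector order: (P1.R0,P2.R0)
PSO: 6 outcomes — {0/0; 0/1; 1/0; 1/1; 2/0; 2/1}
PSO∖claimed = {0/1}

missing: P1.R0=0 P2.R0=1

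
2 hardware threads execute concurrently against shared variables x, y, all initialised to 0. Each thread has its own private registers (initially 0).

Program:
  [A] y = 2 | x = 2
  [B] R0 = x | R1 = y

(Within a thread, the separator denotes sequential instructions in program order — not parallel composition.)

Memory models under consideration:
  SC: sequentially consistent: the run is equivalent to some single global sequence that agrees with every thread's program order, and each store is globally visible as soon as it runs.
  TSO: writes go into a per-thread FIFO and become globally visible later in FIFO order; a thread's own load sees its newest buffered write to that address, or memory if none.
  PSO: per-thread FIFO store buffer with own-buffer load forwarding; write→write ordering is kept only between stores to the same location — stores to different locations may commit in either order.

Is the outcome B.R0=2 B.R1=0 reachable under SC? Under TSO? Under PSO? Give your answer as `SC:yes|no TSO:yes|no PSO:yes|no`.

outcome vector order: (B.R0,B.R1)
[SC] allowed = {<0 0>; <0 2>; <2 2>}
[TSO] allowed = {<0 0>; <0 2>; <2 2>}
[PSO] allowed = {<0 0>; <0 2>; <2 0>; <2 2>}
target <2 0> ∈ {PSO}

SC:no TSO:no PSO:yes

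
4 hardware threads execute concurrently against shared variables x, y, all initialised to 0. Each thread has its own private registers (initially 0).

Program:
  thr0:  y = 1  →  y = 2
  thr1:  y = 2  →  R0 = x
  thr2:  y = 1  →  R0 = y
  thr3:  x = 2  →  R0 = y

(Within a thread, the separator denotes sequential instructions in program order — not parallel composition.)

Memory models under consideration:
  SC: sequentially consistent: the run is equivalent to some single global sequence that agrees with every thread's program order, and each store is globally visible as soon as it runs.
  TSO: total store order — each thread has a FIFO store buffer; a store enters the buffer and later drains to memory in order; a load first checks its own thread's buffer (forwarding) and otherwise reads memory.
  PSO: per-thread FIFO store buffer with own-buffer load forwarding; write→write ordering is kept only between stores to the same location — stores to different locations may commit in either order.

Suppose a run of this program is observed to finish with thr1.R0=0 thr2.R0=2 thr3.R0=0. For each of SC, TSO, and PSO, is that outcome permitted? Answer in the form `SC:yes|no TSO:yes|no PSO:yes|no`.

outcome vector order: (thr1.R0,thr2.R0,thr3.R0)
under SC → (0,1,1) (0,1,2) (0,2,1) (0,2,2) (2,1,0) (2,1,1) (2,1,2) (2,2,0) (2,2,1) (2,2,2)
under TSO → (0,1,0) (0,1,1) (0,1,2) (0,2,0) (0,2,1) (0,2,2) (2,1,0) (2,1,1) (2,1,2) (2,2,0) (2,2,1) (2,2,2)
under PSO → (0,1,0) (0,1,1) (0,1,2) (0,2,0) (0,2,1) (0,2,2) (2,1,0) (2,1,1) (2,1,2) (2,2,0) (2,2,1) (2,2,2)
target (0,2,0) ∈ {TSO,PSO}

SC:no TSO:yes PSO:yes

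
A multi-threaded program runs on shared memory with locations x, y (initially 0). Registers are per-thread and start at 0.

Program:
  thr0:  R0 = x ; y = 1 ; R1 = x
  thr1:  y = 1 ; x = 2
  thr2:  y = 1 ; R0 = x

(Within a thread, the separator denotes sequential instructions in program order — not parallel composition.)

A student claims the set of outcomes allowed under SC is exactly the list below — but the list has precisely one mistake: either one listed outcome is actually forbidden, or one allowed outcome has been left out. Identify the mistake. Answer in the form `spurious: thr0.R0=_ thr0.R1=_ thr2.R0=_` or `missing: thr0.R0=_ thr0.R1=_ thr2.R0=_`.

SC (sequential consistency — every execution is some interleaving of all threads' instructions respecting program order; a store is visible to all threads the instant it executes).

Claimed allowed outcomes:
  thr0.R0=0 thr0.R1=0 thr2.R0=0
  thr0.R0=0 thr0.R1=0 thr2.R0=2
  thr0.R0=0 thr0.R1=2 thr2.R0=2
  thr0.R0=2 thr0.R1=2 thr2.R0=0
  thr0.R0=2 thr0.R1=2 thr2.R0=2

missing: thr0.R0=0 thr0.R1=2 thr2.R0=0

outcome vector order: (thr0.R0,thr0.R1,thr2.R0)
SC (6): 000 002 020 022 220 222
SC∖claimed = {020}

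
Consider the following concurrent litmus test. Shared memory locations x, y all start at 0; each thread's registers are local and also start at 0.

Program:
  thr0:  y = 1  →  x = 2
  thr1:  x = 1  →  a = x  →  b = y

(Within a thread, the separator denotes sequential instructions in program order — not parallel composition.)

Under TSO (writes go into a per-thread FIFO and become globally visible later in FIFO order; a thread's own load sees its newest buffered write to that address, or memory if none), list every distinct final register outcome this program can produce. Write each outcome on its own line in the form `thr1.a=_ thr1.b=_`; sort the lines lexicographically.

outcome vector order: (thr1.a,thr1.b)
|TSO outcomes| = 3

thr1.a=1 thr1.b=0
thr1.a=1 thr1.b=1
thr1.a=2 thr1.b=1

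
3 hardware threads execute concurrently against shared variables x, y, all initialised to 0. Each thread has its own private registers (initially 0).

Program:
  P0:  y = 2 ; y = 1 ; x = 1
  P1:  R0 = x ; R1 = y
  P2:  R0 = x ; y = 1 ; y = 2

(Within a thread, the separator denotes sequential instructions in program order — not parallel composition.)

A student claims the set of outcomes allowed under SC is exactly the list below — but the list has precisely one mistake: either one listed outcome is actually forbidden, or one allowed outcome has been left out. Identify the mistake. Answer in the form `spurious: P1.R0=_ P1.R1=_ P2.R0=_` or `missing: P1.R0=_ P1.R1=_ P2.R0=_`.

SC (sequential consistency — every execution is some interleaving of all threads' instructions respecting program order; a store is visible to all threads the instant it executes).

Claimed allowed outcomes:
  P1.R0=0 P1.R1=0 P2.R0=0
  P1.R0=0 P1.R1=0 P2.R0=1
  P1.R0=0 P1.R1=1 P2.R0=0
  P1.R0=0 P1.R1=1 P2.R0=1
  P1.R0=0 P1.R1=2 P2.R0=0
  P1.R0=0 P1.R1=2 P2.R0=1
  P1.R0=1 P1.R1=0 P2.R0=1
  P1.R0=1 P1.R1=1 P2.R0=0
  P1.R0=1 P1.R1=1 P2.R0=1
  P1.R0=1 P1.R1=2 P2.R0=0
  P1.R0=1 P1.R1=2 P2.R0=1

outcome vector order: (P1.R0,P1.R1,P2.R0)
[SC] allowed = {000; 001; 010; 011; 020; 021; 110; 111; 120; 121}
claimed∖SC = {101}

spurious: P1.R0=1 P1.R1=0 P2.R0=1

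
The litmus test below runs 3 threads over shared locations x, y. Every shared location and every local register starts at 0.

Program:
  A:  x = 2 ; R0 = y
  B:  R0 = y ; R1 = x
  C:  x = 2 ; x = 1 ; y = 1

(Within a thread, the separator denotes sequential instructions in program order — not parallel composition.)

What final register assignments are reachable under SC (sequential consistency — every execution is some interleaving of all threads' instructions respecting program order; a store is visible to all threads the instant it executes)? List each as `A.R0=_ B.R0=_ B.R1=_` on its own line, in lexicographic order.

A.R0=0 B.R0=0 B.R1=0
A.R0=0 B.R0=0 B.R1=1
A.R0=0 B.R0=0 B.R1=2
A.R0=0 B.R0=1 B.R1=1
A.R0=0 B.R0=1 B.R1=2
A.R0=1 B.R0=0 B.R1=0
A.R0=1 B.R0=0 B.R1=1
A.R0=1 B.R0=0 B.R1=2
A.R0=1 B.R0=1 B.R1=1
A.R0=1 B.R0=1 B.R1=2

outcome vector order: (A.R0,B.R0,B.R1)
|SC outcomes| = 10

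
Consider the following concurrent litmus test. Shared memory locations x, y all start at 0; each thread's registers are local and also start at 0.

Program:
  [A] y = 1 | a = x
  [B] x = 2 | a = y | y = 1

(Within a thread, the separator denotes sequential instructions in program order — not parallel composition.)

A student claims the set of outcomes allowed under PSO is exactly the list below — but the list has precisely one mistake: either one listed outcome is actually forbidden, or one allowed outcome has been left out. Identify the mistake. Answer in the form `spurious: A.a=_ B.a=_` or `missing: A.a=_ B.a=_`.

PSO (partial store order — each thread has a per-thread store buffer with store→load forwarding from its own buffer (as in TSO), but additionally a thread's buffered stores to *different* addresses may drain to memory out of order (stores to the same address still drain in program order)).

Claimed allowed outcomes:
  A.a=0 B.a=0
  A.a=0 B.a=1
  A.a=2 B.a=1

missing: A.a=2 B.a=0

outcome vector order: (A.a,B.a)
under PSO → 0/0 0/1 2/0 2/1
PSO∖claimed = {2/0}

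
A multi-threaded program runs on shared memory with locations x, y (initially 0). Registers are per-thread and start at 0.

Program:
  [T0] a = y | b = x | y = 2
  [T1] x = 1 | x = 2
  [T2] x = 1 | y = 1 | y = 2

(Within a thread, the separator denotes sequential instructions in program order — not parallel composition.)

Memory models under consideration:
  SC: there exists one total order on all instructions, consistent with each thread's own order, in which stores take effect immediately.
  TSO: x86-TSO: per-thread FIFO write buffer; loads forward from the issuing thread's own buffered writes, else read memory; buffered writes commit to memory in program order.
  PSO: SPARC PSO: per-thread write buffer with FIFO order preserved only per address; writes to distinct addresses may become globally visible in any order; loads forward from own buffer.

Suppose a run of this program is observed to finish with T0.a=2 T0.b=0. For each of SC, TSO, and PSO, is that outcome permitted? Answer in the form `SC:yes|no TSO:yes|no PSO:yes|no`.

SC:no TSO:no PSO:yes

outcome vector order: (T0.a,T0.b)
under SC → 0/0; 0/1; 0/2; 1/1; 1/2; 2/1; 2/2
under TSO → 0/0; 0/1; 0/2; 1/1; 1/2; 2/1; 2/2
under PSO → 0/0; 0/1; 0/2; 1/0; 1/1; 1/2; 2/0; 2/1; 2/2
target 2/0 ∈ {PSO}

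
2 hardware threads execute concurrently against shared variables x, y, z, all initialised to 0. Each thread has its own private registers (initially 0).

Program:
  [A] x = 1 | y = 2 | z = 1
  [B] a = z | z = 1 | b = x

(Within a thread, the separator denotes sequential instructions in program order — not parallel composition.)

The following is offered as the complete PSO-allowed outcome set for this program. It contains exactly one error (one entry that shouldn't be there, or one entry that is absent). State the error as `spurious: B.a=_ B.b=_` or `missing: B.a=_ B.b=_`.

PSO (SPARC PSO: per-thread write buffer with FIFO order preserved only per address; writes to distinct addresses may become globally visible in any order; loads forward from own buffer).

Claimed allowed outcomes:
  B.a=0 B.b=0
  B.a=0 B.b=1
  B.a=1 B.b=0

outcome vector order: (B.a,B.b)
[PSO] allowed = {0/0, 0/1, 1/0, 1/1}
PSO∖claimed = {1/1}

missing: B.a=1 B.b=1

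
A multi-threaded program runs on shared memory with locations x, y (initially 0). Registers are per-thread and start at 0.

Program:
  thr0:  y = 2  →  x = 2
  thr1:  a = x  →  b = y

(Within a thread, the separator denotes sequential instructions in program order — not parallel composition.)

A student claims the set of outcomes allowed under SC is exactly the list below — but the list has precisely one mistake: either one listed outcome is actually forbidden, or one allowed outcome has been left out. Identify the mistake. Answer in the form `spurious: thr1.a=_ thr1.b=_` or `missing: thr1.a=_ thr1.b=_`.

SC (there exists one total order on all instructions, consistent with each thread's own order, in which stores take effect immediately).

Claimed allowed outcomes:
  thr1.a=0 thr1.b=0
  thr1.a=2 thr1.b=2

missing: thr1.a=0 thr1.b=2

outcome vector order: (thr1.a,thr1.b)
under SC → <0 0>, <0 2>, <2 2>
SC∖claimed = {<0 2>}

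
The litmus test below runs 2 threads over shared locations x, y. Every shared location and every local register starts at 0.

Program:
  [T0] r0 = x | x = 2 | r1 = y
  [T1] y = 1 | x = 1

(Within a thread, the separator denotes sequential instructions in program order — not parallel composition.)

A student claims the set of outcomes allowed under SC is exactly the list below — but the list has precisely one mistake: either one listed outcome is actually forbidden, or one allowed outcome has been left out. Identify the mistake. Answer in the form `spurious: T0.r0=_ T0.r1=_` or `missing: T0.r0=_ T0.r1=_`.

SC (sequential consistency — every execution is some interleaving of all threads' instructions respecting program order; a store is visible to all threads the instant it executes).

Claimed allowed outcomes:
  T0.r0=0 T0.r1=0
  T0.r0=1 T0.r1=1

missing: T0.r0=0 T0.r1=1

outcome vector order: (T0.r0,T0.r1)
SC (3): 00; 01; 11
SC∖claimed = {01}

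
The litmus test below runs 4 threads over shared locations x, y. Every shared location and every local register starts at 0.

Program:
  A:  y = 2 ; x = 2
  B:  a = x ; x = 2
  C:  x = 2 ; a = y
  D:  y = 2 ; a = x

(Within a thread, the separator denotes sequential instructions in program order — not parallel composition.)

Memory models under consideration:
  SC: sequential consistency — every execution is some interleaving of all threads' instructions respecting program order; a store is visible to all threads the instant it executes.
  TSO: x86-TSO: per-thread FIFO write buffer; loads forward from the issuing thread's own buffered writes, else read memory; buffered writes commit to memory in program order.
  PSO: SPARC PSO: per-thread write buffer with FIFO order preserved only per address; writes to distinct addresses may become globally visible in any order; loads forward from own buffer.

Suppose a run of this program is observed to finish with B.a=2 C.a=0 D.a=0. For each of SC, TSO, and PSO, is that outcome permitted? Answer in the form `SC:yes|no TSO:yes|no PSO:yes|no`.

SC:no TSO:yes PSO:yes

outcome vector order: (B.a,C.a,D.a)
SC: 6 outcomes — {002 020 022 202 220 222}
TSO: 8 outcomes — {000 002 020 022 200 202 220 222}
PSO: 8 outcomes — {000 002 020 022 200 202 220 222}
target 200 ∈ {TSO,PSO}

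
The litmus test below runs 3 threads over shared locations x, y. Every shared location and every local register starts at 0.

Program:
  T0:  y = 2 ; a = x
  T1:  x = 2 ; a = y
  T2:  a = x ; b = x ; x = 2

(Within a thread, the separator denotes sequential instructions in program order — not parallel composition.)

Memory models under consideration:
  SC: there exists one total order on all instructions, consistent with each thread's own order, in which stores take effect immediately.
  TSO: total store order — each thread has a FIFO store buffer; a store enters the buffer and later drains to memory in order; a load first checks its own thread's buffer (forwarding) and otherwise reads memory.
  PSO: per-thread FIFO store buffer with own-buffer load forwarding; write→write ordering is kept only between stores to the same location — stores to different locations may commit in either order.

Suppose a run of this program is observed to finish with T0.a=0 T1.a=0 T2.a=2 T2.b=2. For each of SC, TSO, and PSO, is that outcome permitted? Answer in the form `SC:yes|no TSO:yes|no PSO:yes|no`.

SC:no TSO:yes PSO:yes

outcome vector order: (T0.a,T1.a,T2.a,T2.b)
[SC] allowed = {0/2/0/0 0/2/0/2 0/2/2/2 2/0/0/0 2/0/0/2 2/0/2/2 2/2/0/0 2/2/0/2 2/2/2/2}
[TSO] allowed = {0/0/0/0 0/0/0/2 0/0/2/2 0/2/0/0 0/2/0/2 0/2/2/2 2/0/0/0 2/0/0/2 2/0/2/2 2/2/0/0 2/2/0/2 2/2/2/2}
[PSO] allowed = {0/0/0/0 0/0/0/2 0/0/2/2 0/2/0/0 0/2/0/2 0/2/2/2 2/0/0/0 2/0/0/2 2/0/2/2 2/2/0/0 2/2/0/2 2/2/2/2}
target 0/0/2/2 ∈ {TSO,PSO}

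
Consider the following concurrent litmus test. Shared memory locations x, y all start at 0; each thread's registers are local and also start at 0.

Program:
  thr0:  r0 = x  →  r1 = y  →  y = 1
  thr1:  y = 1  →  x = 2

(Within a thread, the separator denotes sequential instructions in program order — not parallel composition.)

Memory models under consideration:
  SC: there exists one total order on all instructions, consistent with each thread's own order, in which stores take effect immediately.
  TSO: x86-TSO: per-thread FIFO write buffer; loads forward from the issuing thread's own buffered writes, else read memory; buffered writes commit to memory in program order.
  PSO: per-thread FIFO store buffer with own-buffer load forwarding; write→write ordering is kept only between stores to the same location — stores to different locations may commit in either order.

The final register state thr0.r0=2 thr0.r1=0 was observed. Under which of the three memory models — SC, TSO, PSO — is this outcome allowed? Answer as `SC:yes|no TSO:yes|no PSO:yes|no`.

SC:no TSO:no PSO:yes

outcome vector order: (thr0.r0,thr0.r1)
SC (3): 0/0 0/1 2/1
TSO (3): 0/0 0/1 2/1
PSO (4): 0/0 0/1 2/0 2/1
target 2/0 ∈ {PSO}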